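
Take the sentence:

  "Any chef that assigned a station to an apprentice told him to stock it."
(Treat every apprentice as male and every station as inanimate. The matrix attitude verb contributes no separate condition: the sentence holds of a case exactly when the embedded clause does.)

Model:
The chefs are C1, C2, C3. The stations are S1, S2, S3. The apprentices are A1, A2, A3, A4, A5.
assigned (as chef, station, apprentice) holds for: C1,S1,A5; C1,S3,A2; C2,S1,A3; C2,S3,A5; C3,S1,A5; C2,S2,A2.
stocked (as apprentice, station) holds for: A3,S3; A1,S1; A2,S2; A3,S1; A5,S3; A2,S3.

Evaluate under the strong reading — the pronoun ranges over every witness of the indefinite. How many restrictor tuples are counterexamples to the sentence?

"him" takes "an apprentice" as antecedent and "it" takes "a station"; both are donkey pronouns co-varying with the restrictor.
Strong reading: for every (c,s,a) with assigned(c,s,a), stocked(a,s).
Restrictor triples: (C1,S1,A5)→stocked(A5,S1) ✗  (C1,S3,A2)→stocked(A2,S3) ✓  (C2,S1,A3)→stocked(A3,S1) ✓  (C2,S2,A2)→stocked(A2,S2) ✓  (C2,S3,A5)→stocked(A5,S3) ✓  (C3,S1,A5)→stocked(A5,S1) ✗
Counterexamples (restrictor triples failing the scope): 2.

2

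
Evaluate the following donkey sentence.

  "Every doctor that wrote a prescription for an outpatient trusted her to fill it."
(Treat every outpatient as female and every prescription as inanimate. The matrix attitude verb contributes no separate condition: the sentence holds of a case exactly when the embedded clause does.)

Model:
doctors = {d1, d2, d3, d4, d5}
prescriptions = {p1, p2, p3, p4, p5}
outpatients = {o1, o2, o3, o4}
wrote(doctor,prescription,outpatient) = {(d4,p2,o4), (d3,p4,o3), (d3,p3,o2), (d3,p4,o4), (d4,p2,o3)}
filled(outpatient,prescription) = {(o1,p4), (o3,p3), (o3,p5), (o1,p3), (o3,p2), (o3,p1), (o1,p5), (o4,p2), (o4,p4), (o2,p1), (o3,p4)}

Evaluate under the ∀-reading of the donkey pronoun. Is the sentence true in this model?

"her" takes "an outpatient" as antecedent and "it" takes "a prescription"; both are donkey pronouns co-varying with the restrictor.
Strong reading: for every (d,p,o) with wrote(d,p,o), filled(o,p).
Restrictor triples: (d3,p3,o2)→filled(o2,p3) ✗  (d3,p4,o3)→filled(o3,p4) ✓  (d3,p4,o4)→filled(o4,p4) ✓  (d4,p2,o3)→filled(o3,p2) ✓  (d4,p2,o4)→filled(o4,p2) ✓
Counterexample: (d3,p3,o2) — filled(o2,p3) does not hold.

False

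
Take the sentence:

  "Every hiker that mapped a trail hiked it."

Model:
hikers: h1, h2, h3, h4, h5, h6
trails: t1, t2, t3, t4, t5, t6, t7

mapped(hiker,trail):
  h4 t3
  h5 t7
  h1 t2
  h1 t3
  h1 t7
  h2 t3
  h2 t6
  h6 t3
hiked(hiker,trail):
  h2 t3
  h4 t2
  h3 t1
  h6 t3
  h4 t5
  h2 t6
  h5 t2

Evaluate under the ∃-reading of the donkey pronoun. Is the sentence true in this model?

False

"it" takes "a trail" as antecedent — a donkey pronoun bound across the clause boundary.
Weak reading: every hiker h with some mapped-trail has at least one mapped-trail t such that hiked(h,t).
Per hiker: h1:✗  h2:✓  h4:✗  h5:✗  h6:✓
h1 has no witness among its mapped-trails.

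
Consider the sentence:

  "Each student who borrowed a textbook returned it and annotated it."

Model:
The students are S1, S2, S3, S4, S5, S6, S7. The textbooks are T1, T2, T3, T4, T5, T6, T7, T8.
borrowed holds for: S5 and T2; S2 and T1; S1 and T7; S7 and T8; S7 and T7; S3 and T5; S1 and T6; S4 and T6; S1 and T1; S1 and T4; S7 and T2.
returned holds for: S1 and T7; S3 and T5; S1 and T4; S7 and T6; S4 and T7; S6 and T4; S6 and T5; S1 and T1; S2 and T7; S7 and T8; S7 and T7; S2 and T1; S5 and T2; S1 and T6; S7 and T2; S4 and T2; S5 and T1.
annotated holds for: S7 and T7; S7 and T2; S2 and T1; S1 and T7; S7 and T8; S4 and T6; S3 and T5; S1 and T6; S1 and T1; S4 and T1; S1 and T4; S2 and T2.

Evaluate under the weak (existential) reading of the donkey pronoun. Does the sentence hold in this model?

"it" takes "a textbook" as antecedent — a donkey pronoun bound across the clause boundary.
Weak reading: every student s with some borrowed-textbook has at least one borrowed-textbook t such that returned(s,t) ∧ annotated(s,t).
Per student: S1:✓  S2:✓  S3:✓  S4:✗  S5:✗  S7:✓
S4 has no witness among its borrowed-textbooks.

False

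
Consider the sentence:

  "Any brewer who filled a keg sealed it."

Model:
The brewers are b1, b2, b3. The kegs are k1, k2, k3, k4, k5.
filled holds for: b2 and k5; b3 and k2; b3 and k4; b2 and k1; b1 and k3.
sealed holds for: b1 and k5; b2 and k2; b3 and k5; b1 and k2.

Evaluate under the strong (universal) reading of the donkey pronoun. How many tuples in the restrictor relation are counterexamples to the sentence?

"it" takes "a keg" as antecedent — a donkey pronoun bound across the clause boundary.
Strong reading: for every (b,k) with filled(b,k), sealed(b,k).
Restrictor pairs: (b1,k3) ✗  (b2,k1) ✗  (b2,k5) ✗  (b3,k2) ✗  (b3,k4) ✗
Counterexamples (restrictor pairs failing the scope): 5.

5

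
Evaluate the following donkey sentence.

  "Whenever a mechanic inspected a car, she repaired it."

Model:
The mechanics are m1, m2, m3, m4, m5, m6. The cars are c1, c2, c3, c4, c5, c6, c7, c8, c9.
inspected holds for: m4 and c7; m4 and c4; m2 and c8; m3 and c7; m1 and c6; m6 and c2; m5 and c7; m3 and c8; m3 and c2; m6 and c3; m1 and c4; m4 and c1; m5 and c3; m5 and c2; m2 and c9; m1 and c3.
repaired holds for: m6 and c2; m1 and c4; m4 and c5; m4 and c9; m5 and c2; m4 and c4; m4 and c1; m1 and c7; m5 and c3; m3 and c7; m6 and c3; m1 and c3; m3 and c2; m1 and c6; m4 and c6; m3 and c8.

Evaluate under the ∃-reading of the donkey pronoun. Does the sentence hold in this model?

"it" takes "a car" as antecedent — a donkey pronoun bound across the clause boundary.
Weak reading: every mechanic m with some inspected-car has at least one inspected-car c such that repaired(m,c).
Per mechanic: m1:✓  m2:✗  m3:✓  m4:✓  m5:✓  m6:✓
m2 has no witness among its inspected-cars.

False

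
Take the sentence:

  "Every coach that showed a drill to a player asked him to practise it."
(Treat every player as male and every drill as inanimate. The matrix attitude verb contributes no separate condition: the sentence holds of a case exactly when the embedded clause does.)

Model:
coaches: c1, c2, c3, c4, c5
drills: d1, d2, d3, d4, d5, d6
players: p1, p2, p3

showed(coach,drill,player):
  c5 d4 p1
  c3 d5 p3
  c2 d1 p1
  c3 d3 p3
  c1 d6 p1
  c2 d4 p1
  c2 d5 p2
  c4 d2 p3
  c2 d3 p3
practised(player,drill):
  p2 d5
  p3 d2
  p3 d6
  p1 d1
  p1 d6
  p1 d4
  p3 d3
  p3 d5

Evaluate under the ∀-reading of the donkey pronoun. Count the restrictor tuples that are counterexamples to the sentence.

0

"him" takes "a player" as antecedent and "it" takes "a drill"; both are donkey pronouns co-varying with the restrictor.
Strong reading: for every (c,d,p) with showed(c,d,p), practised(p,d).
Restrictor triples: (c1,d6,p1)→practised(p1,d6) ✓  (c2,d1,p1)→practised(p1,d1) ✓  (c2,d3,p3)→practised(p3,d3) ✓  (c2,d4,p1)→practised(p1,d4) ✓  (c2,d5,p2)→practised(p2,d5) ✓  (c3,d3,p3)→practised(p3,d3) ✓  (c3,d5,p3)→practised(p3,d5) ✓  (c4,d2,p3)→practised(p3,d2) ✓  (c5,d4,p1)→practised(p1,d4) ✓
Counterexamples (restrictor triples failing the scope): 0.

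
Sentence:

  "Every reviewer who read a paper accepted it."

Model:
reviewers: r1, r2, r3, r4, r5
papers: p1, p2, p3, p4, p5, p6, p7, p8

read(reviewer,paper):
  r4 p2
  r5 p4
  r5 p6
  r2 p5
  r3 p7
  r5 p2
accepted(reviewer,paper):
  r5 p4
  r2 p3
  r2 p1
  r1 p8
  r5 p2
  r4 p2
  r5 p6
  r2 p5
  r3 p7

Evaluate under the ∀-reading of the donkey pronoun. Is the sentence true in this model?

True

"it" takes "a paper" as antecedent — a donkey pronoun bound across the clause boundary.
Strong reading: for every (r,p) with read(r,p), accepted(r,p).
Restrictor pairs: (r2,p5) ✓  (r3,p7) ✓  (r4,p2) ✓  (r5,p2) ✓  (r5,p4) ✓  (r5,p6) ✓
Every restrictor pair satisfies the scope.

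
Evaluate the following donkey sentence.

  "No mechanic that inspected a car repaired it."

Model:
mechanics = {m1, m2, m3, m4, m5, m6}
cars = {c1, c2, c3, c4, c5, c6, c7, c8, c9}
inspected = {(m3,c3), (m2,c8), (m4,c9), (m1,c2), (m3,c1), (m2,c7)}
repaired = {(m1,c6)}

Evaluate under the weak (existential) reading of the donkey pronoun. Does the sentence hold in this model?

"it" takes "a car" as antecedent — a donkey pronoun bound across the clause boundary.
Truth condition: for no (m,c) with inspected(m,c) does repaired(m,c) hold.
Restrictor pairs — does the scope hold? (m1,c2):fails  (m2,c7):fails  (m2,c8):fails  (m3,c1):fails  (m3,c3):fails  (m4,c9):fails
Scope holds for no restrictor pair, so the sentence is true.

True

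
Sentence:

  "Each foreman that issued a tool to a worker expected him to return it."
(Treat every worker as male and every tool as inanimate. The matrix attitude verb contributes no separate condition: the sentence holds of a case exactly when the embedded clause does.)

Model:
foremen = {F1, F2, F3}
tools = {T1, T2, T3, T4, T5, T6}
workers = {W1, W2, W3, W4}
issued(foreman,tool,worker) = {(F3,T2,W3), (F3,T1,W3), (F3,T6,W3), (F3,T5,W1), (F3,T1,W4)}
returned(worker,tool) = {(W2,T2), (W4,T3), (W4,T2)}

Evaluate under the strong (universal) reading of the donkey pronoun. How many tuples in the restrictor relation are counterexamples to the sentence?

5

"him" takes "a worker" as antecedent and "it" takes "a tool"; both are donkey pronouns co-varying with the restrictor.
Strong reading: for every (f,t,w) with issued(f,t,w), returned(w,t).
Restrictor triples: (F3,T1,W3)→returned(W3,T1) ✗  (F3,T1,W4)→returned(W4,T1) ✗  (F3,T2,W3)→returned(W3,T2) ✗  (F3,T5,W1)→returned(W1,T5) ✗  (F3,T6,W3)→returned(W3,T6) ✗
Counterexamples (restrictor triples failing the scope): 5.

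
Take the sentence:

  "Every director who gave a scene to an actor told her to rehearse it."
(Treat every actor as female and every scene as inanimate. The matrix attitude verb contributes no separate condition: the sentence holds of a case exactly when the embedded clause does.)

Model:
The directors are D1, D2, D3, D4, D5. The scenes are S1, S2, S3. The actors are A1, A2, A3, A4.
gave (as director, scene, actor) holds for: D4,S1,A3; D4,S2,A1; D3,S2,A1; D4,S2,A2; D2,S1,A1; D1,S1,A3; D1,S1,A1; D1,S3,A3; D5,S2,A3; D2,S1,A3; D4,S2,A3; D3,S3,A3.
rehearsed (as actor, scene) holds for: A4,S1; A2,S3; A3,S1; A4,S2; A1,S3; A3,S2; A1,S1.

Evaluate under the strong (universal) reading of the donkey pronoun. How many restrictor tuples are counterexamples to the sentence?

"her" takes "an actor" as antecedent and "it" takes "a scene"; both are donkey pronouns co-varying with the restrictor.
Strong reading: for every (d,s,a) with gave(d,s,a), rehearsed(a,s).
Restrictor triples: (D1,S1,A1)→rehearsed(A1,S1) ✓  (D1,S1,A3)→rehearsed(A3,S1) ✓  (D1,S3,A3)→rehearsed(A3,S3) ✗  (D2,S1,A1)→rehearsed(A1,S1) ✓  (D2,S1,A3)→rehearsed(A3,S1) ✓  (D3,S2,A1)→rehearsed(A1,S2) ✗  (D3,S3,A3)→rehearsed(A3,S3) ✗  (D4,S1,A3)→rehearsed(A3,S1) ✓  (D4,S2,A1)→rehearsed(A1,S2) ✗  (D4,S2,A2)→rehearsed(A2,S2) ✗  (D4,S2,A3)→rehearsed(A3,S2) ✓  (D5,S2,A3)→rehearsed(A3,S2) ✓
Counterexamples (restrictor triples failing the scope): 5.

5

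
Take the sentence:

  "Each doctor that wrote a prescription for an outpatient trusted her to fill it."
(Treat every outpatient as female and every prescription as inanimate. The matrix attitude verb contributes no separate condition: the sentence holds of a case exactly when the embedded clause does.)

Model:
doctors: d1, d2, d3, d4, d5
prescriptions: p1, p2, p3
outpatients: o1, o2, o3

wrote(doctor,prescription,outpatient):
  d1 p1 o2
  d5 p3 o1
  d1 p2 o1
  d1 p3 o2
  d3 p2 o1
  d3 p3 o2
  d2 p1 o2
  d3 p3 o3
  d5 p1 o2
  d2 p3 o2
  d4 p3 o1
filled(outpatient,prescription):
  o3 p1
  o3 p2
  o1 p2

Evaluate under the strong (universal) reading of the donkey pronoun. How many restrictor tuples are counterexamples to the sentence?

"her" takes "an outpatient" as antecedent and "it" takes "a prescription"; both are donkey pronouns co-varying with the restrictor.
Strong reading: for every (d,p,o) with wrote(d,p,o), filled(o,p).
Restrictor triples: (d1,p1,o2)→filled(o2,p1) ✗  (d1,p2,o1)→filled(o1,p2) ✓  (d1,p3,o2)→filled(o2,p3) ✗  (d2,p1,o2)→filled(o2,p1) ✗  (d2,p3,o2)→filled(o2,p3) ✗  (d3,p2,o1)→filled(o1,p2) ✓  (d3,p3,o2)→filled(o2,p3) ✗  (d3,p3,o3)→filled(o3,p3) ✗  (d4,p3,o1)→filled(o1,p3) ✗  (d5,p1,o2)→filled(o2,p1) ✗  (d5,p3,o1)→filled(o1,p3) ✗
Counterexamples (restrictor triples failing the scope): 9.

9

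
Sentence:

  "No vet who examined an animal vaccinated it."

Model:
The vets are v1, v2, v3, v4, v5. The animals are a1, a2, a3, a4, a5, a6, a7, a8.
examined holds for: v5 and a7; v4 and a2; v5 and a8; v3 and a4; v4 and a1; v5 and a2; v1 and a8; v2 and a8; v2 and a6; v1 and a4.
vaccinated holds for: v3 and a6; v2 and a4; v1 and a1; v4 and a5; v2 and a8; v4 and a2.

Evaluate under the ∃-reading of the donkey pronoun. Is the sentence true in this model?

"it" takes "an animal" as antecedent — a donkey pronoun bound across the clause boundary.
Truth condition: for no (v,a) with examined(v,a) does vaccinated(v,a) hold.
Restrictor pairs — does the scope hold? (v1,a4):fails  (v1,a8):fails  (v2,a6):fails  (v2,a8):holds  (v3,a4):fails  (v4,a1):fails  (v4,a2):holds  (v5,a2):fails  (v5,a7):fails  (v5,a8):fails
Scope holds for 2 pair(s), so the sentence is false.

False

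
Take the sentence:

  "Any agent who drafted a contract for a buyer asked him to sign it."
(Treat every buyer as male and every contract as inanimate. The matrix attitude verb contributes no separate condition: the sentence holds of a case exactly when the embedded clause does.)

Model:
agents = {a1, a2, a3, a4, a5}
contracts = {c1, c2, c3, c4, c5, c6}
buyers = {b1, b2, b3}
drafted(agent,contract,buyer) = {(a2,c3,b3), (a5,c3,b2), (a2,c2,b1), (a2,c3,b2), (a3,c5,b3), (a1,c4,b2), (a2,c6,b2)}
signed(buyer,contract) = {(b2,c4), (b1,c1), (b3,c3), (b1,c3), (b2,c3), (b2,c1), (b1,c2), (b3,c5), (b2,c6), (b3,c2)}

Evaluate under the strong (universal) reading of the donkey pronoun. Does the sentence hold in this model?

True

"him" takes "a buyer" as antecedent and "it" takes "a contract"; both are donkey pronouns co-varying with the restrictor.
Strong reading: for every (a,c,b) with drafted(a,c,b), signed(b,c).
Restrictor triples: (a1,c4,b2)→signed(b2,c4) ✓  (a2,c2,b1)→signed(b1,c2) ✓  (a2,c3,b2)→signed(b2,c3) ✓  (a2,c3,b3)→signed(b3,c3) ✓  (a2,c6,b2)→signed(b2,c6) ✓  (a3,c5,b3)→signed(b3,c5) ✓  (a5,c3,b2)→signed(b2,c3) ✓
Every restrictor triple satisfies the scope.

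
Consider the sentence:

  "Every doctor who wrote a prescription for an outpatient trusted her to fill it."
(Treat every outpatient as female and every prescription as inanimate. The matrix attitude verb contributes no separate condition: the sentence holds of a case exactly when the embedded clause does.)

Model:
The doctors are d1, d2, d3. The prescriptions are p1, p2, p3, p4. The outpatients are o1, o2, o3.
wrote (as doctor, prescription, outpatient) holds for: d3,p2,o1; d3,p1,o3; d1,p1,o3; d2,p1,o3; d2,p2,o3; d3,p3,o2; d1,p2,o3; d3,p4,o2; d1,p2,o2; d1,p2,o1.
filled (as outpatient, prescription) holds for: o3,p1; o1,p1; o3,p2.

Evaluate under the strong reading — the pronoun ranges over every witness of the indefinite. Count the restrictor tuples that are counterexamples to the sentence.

"her" takes "an outpatient" as antecedent and "it" takes "a prescription"; both are donkey pronouns co-varying with the restrictor.
Strong reading: for every (d,p,o) with wrote(d,p,o), filled(o,p).
Restrictor triples: (d1,p1,o3)→filled(o3,p1) ✓  (d1,p2,o1)→filled(o1,p2) ✗  (d1,p2,o2)→filled(o2,p2) ✗  (d1,p2,o3)→filled(o3,p2) ✓  (d2,p1,o3)→filled(o3,p1) ✓  (d2,p2,o3)→filled(o3,p2) ✓  (d3,p1,o3)→filled(o3,p1) ✓  (d3,p2,o1)→filled(o1,p2) ✗  (d3,p3,o2)→filled(o2,p3) ✗  (d3,p4,o2)→filled(o2,p4) ✗
Counterexamples (restrictor triples failing the scope): 5.

5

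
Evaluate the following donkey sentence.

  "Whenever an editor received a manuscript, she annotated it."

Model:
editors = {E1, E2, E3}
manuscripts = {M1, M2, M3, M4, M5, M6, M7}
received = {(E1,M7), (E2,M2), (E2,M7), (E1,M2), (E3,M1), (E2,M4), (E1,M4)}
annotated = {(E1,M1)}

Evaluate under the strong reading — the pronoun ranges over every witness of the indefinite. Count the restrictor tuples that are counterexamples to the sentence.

"it" takes "a manuscript" as antecedent — a donkey pronoun bound across the clause boundary.
Strong reading: for every (e,m) with received(e,m), annotated(e,m).
Restrictor pairs: (E1,M2) ✗  (E1,M4) ✗  (E1,M7) ✗  (E2,M2) ✗  (E2,M4) ✗  (E2,M7) ✗  (E3,M1) ✗
Counterexamples (restrictor pairs failing the scope): 7.

7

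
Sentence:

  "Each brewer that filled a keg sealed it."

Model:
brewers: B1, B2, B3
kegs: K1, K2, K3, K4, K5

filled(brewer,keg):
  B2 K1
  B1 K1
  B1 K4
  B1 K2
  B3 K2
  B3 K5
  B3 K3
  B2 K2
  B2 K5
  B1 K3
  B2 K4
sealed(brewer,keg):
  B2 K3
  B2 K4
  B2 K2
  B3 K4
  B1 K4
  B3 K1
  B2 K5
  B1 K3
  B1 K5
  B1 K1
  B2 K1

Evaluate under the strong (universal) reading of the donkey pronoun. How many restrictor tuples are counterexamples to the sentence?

"it" takes "a keg" as antecedent — a donkey pronoun bound across the clause boundary.
Strong reading: for every (b,k) with filled(b,k), sealed(b,k).
Restrictor pairs: (B1,K1) ✓  (B1,K2) ✗  (B1,K3) ✓  (B1,K4) ✓  (B2,K1) ✓  (B2,K2) ✓  (B2,K4) ✓  (B2,K5) ✓  (B3,K2) ✗  (B3,K3) ✗  (B3,K5) ✗
Counterexamples (restrictor pairs failing the scope): 4.

4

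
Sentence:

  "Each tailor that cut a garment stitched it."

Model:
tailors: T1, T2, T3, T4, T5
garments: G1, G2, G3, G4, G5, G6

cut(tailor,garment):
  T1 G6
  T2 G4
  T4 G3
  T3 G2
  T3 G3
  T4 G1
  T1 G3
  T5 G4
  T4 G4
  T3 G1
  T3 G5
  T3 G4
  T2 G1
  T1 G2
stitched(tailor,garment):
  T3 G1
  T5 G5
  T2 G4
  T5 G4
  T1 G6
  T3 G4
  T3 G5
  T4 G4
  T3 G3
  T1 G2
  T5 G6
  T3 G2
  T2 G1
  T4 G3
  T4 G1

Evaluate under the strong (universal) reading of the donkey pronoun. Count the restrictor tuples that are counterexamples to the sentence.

"it" takes "a garment" as antecedent — a donkey pronoun bound across the clause boundary.
Strong reading: for every (t,g) with cut(t,g), stitched(t,g).
Restrictor pairs: (T1,G2) ✓  (T1,G3) ✗  (T1,G6) ✓  (T2,G1) ✓  (T2,G4) ✓  (T3,G1) ✓  (T3,G2) ✓  (T3,G3) ✓  (T3,G4) ✓  (T3,G5) ✓  (T4,G1) ✓  (T4,G3) ✓  (T4,G4) ✓  (T5,G4) ✓
Counterexamples (restrictor pairs failing the scope): 1.

1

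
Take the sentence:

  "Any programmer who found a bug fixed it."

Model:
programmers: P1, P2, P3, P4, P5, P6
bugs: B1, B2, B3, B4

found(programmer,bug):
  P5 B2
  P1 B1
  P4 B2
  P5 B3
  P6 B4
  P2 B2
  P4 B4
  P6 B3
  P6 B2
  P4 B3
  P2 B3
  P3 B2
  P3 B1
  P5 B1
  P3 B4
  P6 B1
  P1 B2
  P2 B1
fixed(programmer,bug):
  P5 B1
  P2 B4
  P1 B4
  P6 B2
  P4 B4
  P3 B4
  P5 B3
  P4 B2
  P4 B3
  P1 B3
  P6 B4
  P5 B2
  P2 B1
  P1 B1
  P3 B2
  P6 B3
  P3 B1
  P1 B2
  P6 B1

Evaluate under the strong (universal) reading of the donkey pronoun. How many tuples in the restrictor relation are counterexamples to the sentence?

2

"it" takes "a bug" as antecedent — a donkey pronoun bound across the clause boundary.
Strong reading: for every (p,b) with found(p,b), fixed(p,b).
Restrictor pairs: (P1,B1) ✓  (P1,B2) ✓  (P2,B1) ✓  (P2,B2) ✗  (P2,B3) ✗  (P3,B1) ✓  (P3,B2) ✓  (P3,B4) ✓  (P4,B2) ✓  (P4,B3) ✓  (P4,B4) ✓  (P5,B1) ✓  (P5,B2) ✓  (P5,B3) ✓  (P6,B1) ✓  (P6,B2) ✓  (P6,B3) ✓  (P6,B4) ✓
Counterexamples (restrictor pairs failing the scope): 2.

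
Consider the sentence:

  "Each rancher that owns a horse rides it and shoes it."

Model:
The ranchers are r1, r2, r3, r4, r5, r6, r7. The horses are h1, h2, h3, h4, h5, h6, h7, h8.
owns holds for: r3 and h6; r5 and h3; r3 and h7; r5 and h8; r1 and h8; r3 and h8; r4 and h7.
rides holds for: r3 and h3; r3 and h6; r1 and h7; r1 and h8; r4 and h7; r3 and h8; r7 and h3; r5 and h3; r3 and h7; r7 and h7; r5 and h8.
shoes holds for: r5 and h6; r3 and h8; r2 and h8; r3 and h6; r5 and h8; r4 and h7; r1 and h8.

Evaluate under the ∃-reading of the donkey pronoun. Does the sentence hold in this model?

"it" takes "a horse" as antecedent — a donkey pronoun bound across the clause boundary.
Weak reading: every rancher r with some owns-horse has at least one owns-horse h such that rides(r,h) ∧ shoes(r,h).
Per rancher: r1:✓  r3:✓  r4:✓  r5:✓
Every rancher in the restrictor has a witness.

True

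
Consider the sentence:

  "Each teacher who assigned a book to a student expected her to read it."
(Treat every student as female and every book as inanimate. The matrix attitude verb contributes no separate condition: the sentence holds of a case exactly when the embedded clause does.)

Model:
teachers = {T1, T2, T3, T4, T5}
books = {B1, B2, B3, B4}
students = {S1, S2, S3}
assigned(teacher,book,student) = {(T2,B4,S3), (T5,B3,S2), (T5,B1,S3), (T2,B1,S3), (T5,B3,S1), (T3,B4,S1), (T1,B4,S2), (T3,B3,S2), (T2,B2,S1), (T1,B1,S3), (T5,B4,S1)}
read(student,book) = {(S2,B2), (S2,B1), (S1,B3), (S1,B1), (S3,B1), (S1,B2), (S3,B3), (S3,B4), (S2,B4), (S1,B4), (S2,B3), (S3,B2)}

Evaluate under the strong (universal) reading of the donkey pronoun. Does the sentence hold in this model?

True

"her" takes "a student" as antecedent and "it" takes "a book"; both are donkey pronouns co-varying with the restrictor.
Strong reading: for every (t,b,s) with assigned(t,b,s), read(s,b).
Restrictor triples: (T1,B1,S3)→read(S3,B1) ✓  (T1,B4,S2)→read(S2,B4) ✓  (T2,B1,S3)→read(S3,B1) ✓  (T2,B2,S1)→read(S1,B2) ✓  (T2,B4,S3)→read(S3,B4) ✓  (T3,B3,S2)→read(S2,B3) ✓  (T3,B4,S1)→read(S1,B4) ✓  (T5,B1,S3)→read(S3,B1) ✓  (T5,B3,S1)→read(S1,B3) ✓  (T5,B3,S2)→read(S2,B3) ✓  (T5,B4,S1)→read(S1,B4) ✓
Every restrictor triple satisfies the scope.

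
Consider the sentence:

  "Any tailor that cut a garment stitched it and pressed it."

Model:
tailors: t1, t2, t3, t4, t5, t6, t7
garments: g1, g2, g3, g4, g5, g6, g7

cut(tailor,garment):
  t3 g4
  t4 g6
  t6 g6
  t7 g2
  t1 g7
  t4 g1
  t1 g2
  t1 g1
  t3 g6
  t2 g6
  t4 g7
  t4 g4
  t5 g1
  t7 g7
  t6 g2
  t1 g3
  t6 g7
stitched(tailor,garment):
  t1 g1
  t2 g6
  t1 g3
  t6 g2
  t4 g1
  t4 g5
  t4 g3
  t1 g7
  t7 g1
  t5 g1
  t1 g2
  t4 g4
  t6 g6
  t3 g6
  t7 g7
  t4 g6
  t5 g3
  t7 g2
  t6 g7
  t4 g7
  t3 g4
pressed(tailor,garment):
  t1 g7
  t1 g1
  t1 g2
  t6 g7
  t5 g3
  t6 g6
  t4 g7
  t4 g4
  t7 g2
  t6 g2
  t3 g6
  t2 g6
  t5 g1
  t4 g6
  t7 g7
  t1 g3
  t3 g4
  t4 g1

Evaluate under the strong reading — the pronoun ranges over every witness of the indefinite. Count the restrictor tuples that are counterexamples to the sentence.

"it" takes "a garment" as antecedent — a donkey pronoun bound across the clause boundary.
Strong reading: for every (t,g) with cut(t,g), stitched(t,g) ∧ pressed(t,g).
Restrictor pairs: (t1,g1) ✓  (t1,g2) ✓  (t1,g3) ✓  (t1,g7) ✓  (t2,g6) ✓  (t3,g4) ✓  (t3,g6) ✓  (t4,g1) ✓  (t4,g4) ✓  (t4,g6) ✓  (t4,g7) ✓  (t5,g1) ✓  (t6,g2) ✓  (t6,g6) ✓  (t6,g7) ✓  (t7,g2) ✓  (t7,g7) ✓
Counterexamples (restrictor pairs failing the scope): 0.

0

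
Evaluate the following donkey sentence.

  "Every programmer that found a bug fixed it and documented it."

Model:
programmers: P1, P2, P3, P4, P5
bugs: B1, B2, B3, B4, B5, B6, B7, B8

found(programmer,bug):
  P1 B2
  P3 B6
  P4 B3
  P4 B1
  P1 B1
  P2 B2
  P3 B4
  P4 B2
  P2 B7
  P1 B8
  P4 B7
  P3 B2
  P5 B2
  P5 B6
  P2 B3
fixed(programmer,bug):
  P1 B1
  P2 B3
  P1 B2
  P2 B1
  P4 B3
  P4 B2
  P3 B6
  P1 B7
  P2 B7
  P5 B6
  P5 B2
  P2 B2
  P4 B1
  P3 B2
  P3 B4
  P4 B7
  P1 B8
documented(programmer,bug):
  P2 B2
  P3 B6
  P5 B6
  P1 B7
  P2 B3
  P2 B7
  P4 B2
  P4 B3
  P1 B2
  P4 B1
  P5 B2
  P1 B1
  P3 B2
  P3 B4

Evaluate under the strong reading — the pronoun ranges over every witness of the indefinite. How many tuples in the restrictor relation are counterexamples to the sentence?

2

"it" takes "a bug" as antecedent — a donkey pronoun bound across the clause boundary.
Strong reading: for every (p,b) with found(p,b), fixed(p,b) ∧ documented(p,b).
Restrictor pairs: (P1,B1) ✓  (P1,B2) ✓  (P1,B8) ✗  (P2,B2) ✓  (P2,B3) ✓  (P2,B7) ✓  (P3,B2) ✓  (P3,B4) ✓  (P3,B6) ✓  (P4,B1) ✓  (P4,B2) ✓  (P4,B3) ✓  (P4,B7) ✗  (P5,B2) ✓  (P5,B6) ✓
Counterexamples (restrictor pairs failing the scope): 2.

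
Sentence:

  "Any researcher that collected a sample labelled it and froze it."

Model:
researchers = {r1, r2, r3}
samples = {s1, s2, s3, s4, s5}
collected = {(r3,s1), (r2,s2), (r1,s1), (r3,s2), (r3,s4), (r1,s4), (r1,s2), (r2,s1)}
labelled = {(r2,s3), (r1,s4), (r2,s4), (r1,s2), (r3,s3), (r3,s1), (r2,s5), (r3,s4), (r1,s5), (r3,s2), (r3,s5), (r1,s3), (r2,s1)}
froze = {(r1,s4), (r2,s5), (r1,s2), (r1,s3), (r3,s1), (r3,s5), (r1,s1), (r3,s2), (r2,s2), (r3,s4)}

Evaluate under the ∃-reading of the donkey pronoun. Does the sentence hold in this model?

False

"it" takes "a sample" as antecedent — a donkey pronoun bound across the clause boundary.
Weak reading: every researcher r with some collected-sample has at least one collected-sample s such that labelled(r,s) ∧ froze(r,s).
Per researcher: r1:✓  r2:✗  r3:✓
r2 has no witness among its collected-samples.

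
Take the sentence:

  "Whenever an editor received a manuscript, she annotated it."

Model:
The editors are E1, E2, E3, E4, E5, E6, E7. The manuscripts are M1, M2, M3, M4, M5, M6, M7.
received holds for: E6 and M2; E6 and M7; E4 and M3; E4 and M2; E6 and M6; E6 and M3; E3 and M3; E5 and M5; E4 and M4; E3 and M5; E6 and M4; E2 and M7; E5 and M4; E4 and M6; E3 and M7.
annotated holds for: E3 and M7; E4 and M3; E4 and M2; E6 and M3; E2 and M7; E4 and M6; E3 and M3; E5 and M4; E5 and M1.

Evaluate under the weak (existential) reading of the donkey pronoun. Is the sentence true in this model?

True

"it" takes "a manuscript" as antecedent — a donkey pronoun bound across the clause boundary.
Weak reading: every editor e with some received-manuscript has at least one received-manuscript m such that annotated(e,m).
Per editor: E2:✓  E3:✓  E4:✓  E5:✓  E6:✓
Every editor in the restrictor has a witness.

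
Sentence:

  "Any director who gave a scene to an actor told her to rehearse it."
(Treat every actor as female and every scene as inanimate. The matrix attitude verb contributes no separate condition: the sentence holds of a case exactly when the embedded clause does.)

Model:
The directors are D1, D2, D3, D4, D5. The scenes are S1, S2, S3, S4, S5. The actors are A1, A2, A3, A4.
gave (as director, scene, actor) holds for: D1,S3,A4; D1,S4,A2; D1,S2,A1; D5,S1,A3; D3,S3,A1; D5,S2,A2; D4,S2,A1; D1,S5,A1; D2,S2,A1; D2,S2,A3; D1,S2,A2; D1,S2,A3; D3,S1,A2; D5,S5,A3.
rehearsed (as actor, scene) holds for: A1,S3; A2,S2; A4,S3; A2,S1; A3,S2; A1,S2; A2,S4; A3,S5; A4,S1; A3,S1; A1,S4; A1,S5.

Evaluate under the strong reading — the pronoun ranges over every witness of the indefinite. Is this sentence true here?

True

"her" takes "an actor" as antecedent and "it" takes "a scene"; both are donkey pronouns co-varying with the restrictor.
Strong reading: for every (d,s,a) with gave(d,s,a), rehearsed(a,s).
Restrictor triples: (D1,S2,A1)→rehearsed(A1,S2) ✓  (D1,S2,A2)→rehearsed(A2,S2) ✓  (D1,S2,A3)→rehearsed(A3,S2) ✓  (D1,S3,A4)→rehearsed(A4,S3) ✓  (D1,S4,A2)→rehearsed(A2,S4) ✓  (D1,S5,A1)→rehearsed(A1,S5) ✓  (D2,S2,A1)→rehearsed(A1,S2) ✓  (D2,S2,A3)→rehearsed(A3,S2) ✓  (D3,S1,A2)→rehearsed(A2,S1) ✓  (D3,S3,A1)→rehearsed(A1,S3) ✓  (D4,S2,A1)→rehearsed(A1,S2) ✓  (D5,S1,A3)→rehearsed(A3,S1) ✓  (D5,S2,A2)→rehearsed(A2,S2) ✓  (D5,S5,A3)→rehearsed(A3,S5) ✓
Every restrictor triple satisfies the scope.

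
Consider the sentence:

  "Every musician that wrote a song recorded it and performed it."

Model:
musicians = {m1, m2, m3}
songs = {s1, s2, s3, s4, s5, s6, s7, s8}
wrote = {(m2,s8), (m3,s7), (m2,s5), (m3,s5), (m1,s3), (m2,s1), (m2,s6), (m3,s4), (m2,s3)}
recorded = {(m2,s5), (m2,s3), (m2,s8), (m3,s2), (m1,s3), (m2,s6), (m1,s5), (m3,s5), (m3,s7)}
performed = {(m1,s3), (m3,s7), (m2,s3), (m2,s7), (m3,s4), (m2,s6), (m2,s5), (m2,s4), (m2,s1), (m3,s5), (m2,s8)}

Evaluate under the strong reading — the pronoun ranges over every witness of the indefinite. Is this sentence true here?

False

"it" takes "a song" as antecedent — a donkey pronoun bound across the clause boundary.
Strong reading: for every (m,s) with wrote(m,s), recorded(m,s) ∧ performed(m,s).
Restrictor pairs: (m1,s3) ✓  (m2,s1) ✗  (m2,s3) ✓  (m2,s5) ✓  (m2,s6) ✓  (m2,s8) ✓  (m3,s4) ✗  (m3,s5) ✓  (m3,s7) ✓
Counterexample: (m2,s1) is in wrote but fails the scope.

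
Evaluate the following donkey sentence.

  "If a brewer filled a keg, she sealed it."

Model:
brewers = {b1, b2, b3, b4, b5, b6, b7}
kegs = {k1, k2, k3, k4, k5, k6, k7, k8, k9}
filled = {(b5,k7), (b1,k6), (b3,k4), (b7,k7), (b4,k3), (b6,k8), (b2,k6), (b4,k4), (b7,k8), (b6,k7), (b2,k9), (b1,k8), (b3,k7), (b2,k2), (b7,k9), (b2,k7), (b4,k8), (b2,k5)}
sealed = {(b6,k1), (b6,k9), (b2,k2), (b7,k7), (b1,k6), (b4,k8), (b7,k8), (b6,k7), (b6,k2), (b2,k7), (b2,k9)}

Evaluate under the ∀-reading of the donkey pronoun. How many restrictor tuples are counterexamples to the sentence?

10

"it" takes "a keg" as antecedent — a donkey pronoun bound across the clause boundary.
Strong reading: for every (b,k) with filled(b,k), sealed(b,k).
Restrictor pairs: (b1,k6) ✓  (b1,k8) ✗  (b2,k2) ✓  (b2,k5) ✗  (b2,k6) ✗  (b2,k7) ✓  (b2,k9) ✓  (b3,k4) ✗  (b3,k7) ✗  (b4,k3) ✗  (b4,k4) ✗  (b4,k8) ✓  (b5,k7) ✗  (b6,k7) ✓  (b6,k8) ✗  (b7,k7) ✓  (b7,k8) ✓  (b7,k9) ✗
Counterexamples (restrictor pairs failing the scope): 10.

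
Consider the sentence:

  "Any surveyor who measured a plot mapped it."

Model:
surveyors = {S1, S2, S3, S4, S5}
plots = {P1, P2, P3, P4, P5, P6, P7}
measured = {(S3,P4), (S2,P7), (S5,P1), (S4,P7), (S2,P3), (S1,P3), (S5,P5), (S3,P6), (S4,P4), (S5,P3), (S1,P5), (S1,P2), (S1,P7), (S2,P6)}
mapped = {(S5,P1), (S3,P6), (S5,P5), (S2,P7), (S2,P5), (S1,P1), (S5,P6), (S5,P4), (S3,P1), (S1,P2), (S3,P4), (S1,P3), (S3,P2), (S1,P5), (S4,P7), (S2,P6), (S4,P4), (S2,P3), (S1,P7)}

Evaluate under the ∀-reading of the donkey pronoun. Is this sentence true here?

"it" takes "a plot" as antecedent — a donkey pronoun bound across the clause boundary.
Strong reading: for every (s,p) with measured(s,p), mapped(s,p).
Restrictor pairs: (S1,P2) ✓  (S1,P3) ✓  (S1,P5) ✓  (S1,P7) ✓  (S2,P3) ✓  (S2,P6) ✓  (S2,P7) ✓  (S3,P4) ✓  (S3,P6) ✓  (S4,P4) ✓  (S4,P7) ✓  (S5,P1) ✓  (S5,P3) ✗  (S5,P5) ✓
Counterexample: (S5,P3) is in measured but fails the scope.

False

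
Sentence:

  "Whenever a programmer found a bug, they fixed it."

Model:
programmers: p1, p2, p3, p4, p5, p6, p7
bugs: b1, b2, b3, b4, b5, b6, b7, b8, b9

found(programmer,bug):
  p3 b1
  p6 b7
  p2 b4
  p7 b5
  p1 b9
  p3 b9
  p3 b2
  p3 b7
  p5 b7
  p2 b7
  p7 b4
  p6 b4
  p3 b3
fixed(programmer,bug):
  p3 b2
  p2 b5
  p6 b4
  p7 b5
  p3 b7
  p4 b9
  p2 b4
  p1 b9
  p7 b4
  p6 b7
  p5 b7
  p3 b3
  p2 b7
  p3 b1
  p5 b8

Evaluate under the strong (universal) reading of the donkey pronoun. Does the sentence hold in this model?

"it" takes "a bug" as antecedent — a donkey pronoun bound across the clause boundary.
Strong reading: for every (p,b) with found(p,b), fixed(p,b).
Restrictor pairs: (p1,b9) ✓  (p2,b4) ✓  (p2,b7) ✓  (p3,b1) ✓  (p3,b2) ✓  (p3,b3) ✓  (p3,b7) ✓  (p3,b9) ✗  (p5,b7) ✓  (p6,b4) ✓  (p6,b7) ✓  (p7,b4) ✓  (p7,b5) ✓
Counterexample: (p3,b9) is in found but fails the scope.

False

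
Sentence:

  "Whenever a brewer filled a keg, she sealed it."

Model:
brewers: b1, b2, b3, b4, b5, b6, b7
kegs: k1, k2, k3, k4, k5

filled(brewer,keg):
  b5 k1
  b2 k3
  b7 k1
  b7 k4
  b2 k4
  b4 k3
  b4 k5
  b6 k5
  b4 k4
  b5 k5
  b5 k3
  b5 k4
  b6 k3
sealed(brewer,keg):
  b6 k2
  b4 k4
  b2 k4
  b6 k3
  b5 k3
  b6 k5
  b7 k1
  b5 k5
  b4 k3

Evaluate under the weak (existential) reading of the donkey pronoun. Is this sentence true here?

"it" takes "a keg" as antecedent — a donkey pronoun bound across the clause boundary.
Weak reading: every brewer b with some filled-keg has at least one filled-keg k such that sealed(b,k).
Per brewer: b2:✓  b4:✓  b5:✓  b6:✓  b7:✓
Every brewer in the restrictor has a witness.

True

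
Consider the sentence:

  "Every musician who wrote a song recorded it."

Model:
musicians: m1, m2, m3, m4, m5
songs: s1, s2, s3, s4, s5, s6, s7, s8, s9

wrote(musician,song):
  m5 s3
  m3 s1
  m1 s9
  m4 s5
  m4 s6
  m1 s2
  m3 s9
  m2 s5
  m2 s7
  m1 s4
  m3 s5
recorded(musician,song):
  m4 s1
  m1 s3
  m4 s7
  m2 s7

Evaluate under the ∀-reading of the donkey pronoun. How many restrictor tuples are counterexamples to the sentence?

"it" takes "a song" as antecedent — a donkey pronoun bound across the clause boundary.
Strong reading: for every (m,s) with wrote(m,s), recorded(m,s).
Restrictor pairs: (m1,s2) ✗  (m1,s4) ✗  (m1,s9) ✗  (m2,s5) ✗  (m2,s7) ✓  (m3,s1) ✗  (m3,s5) ✗  (m3,s9) ✗  (m4,s5) ✗  (m4,s6) ✗  (m5,s3) ✗
Counterexamples (restrictor pairs failing the scope): 10.

10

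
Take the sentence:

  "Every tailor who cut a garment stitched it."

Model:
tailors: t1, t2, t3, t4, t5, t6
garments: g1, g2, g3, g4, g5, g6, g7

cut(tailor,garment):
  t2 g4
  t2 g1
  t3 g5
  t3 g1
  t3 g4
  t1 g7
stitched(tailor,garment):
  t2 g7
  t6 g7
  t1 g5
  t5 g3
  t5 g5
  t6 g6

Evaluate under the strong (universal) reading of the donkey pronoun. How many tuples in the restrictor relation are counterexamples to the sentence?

6

"it" takes "a garment" as antecedent — a donkey pronoun bound across the clause boundary.
Strong reading: for every (t,g) with cut(t,g), stitched(t,g).
Restrictor pairs: (t1,g7) ✗  (t2,g1) ✗  (t2,g4) ✗  (t3,g1) ✗  (t3,g4) ✗  (t3,g5) ✗
Counterexamples (restrictor pairs failing the scope): 6.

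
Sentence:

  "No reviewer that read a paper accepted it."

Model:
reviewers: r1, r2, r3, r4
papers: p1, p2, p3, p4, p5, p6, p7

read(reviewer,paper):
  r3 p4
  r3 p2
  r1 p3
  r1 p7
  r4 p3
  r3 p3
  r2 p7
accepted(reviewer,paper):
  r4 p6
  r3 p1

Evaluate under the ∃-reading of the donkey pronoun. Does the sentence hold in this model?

"it" takes "a paper" as antecedent — a donkey pronoun bound across the clause boundary.
Truth condition: for no (r,p) with read(r,p) does accepted(r,p) hold.
Restrictor pairs — does the scope hold? (r1,p3):fails  (r1,p7):fails  (r2,p7):fails  (r3,p2):fails  (r3,p3):fails  (r3,p4):fails  (r4,p3):fails
Scope holds for no restrictor pair, so the sentence is true.

True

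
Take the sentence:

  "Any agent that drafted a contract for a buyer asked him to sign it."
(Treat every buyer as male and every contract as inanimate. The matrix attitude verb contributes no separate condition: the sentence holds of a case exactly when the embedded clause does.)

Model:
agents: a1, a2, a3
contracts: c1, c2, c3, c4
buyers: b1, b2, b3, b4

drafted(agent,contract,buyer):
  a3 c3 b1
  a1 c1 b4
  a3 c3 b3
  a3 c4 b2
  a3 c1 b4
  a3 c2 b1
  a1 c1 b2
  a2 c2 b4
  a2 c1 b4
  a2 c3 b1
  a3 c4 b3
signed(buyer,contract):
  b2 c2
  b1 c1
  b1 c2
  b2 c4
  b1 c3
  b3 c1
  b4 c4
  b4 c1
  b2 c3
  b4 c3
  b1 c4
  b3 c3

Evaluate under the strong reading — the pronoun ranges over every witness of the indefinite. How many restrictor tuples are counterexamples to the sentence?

"him" takes "a buyer" as antecedent and "it" takes "a contract"; both are donkey pronouns co-varying with the restrictor.
Strong reading: for every (a,c,b) with drafted(a,c,b), signed(b,c).
Restrictor triples: (a1,c1,b2)→signed(b2,c1) ✗  (a1,c1,b4)→signed(b4,c1) ✓  (a2,c1,b4)→signed(b4,c1) ✓  (a2,c2,b4)→signed(b4,c2) ✗  (a2,c3,b1)→signed(b1,c3) ✓  (a3,c1,b4)→signed(b4,c1) ✓  (a3,c2,b1)→signed(b1,c2) ✓  (a3,c3,b1)→signed(b1,c3) ✓  (a3,c3,b3)→signed(b3,c3) ✓  (a3,c4,b2)→signed(b2,c4) ✓  (a3,c4,b3)→signed(b3,c4) ✗
Counterexamples (restrictor triples failing the scope): 3.

3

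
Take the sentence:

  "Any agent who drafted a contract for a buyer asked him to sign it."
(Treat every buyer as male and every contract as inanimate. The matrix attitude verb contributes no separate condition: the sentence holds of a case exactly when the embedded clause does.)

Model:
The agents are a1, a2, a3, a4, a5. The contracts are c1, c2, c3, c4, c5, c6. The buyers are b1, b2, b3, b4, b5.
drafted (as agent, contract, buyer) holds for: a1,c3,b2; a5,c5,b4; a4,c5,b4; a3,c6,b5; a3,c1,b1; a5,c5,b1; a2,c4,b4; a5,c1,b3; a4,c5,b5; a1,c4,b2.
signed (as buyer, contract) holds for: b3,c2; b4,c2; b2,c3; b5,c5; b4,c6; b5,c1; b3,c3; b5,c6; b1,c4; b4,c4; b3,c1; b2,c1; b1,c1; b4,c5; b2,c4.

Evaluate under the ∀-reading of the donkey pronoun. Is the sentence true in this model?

False

"him" takes "a buyer" as antecedent and "it" takes "a contract"; both are donkey pronouns co-varying with the restrictor.
Strong reading: for every (a,c,b) with drafted(a,c,b), signed(b,c).
Restrictor triples: (a1,c3,b2)→signed(b2,c3) ✓  (a1,c4,b2)→signed(b2,c4) ✓  (a2,c4,b4)→signed(b4,c4) ✓  (a3,c1,b1)→signed(b1,c1) ✓  (a3,c6,b5)→signed(b5,c6) ✓  (a4,c5,b4)→signed(b4,c5) ✓  (a4,c5,b5)→signed(b5,c5) ✓  (a5,c1,b3)→signed(b3,c1) ✓  (a5,c5,b1)→signed(b1,c5) ✗  (a5,c5,b4)→signed(b4,c5) ✓
Counterexample: (a5,c5,b1) — signed(b1,c5) does not hold.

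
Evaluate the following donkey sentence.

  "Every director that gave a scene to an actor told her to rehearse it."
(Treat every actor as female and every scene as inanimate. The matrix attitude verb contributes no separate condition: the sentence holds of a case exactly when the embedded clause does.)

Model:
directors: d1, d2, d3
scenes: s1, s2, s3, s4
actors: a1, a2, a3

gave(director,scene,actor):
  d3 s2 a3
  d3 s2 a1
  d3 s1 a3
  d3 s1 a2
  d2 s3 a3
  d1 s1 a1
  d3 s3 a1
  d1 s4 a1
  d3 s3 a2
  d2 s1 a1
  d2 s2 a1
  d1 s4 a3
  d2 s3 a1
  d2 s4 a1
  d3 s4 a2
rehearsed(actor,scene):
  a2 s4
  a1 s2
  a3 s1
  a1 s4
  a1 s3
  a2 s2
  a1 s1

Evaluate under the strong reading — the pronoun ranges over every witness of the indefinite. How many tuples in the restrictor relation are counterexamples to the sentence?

"her" takes "an actor" as antecedent and "it" takes "a scene"; both are donkey pronouns co-varying with the restrictor.
Strong reading: for every (d,s,a) with gave(d,s,a), rehearsed(a,s).
Restrictor triples: (d1,s1,a1)→rehearsed(a1,s1) ✓  (d1,s4,a1)→rehearsed(a1,s4) ✓  (d1,s4,a3)→rehearsed(a3,s4) ✗  (d2,s1,a1)→rehearsed(a1,s1) ✓  (d2,s2,a1)→rehearsed(a1,s2) ✓  (d2,s3,a1)→rehearsed(a1,s3) ✓  (d2,s3,a3)→rehearsed(a3,s3) ✗  (d2,s4,a1)→rehearsed(a1,s4) ✓  (d3,s1,a2)→rehearsed(a2,s1) ✗  (d3,s1,a3)→rehearsed(a3,s1) ✓  (d3,s2,a1)→rehearsed(a1,s2) ✓  (d3,s2,a3)→rehearsed(a3,s2) ✗  (d3,s3,a1)→rehearsed(a1,s3) ✓  (d3,s3,a2)→rehearsed(a2,s3) ✗  (d3,s4,a2)→rehearsed(a2,s4) ✓
Counterexamples (restrictor triples failing the scope): 5.

5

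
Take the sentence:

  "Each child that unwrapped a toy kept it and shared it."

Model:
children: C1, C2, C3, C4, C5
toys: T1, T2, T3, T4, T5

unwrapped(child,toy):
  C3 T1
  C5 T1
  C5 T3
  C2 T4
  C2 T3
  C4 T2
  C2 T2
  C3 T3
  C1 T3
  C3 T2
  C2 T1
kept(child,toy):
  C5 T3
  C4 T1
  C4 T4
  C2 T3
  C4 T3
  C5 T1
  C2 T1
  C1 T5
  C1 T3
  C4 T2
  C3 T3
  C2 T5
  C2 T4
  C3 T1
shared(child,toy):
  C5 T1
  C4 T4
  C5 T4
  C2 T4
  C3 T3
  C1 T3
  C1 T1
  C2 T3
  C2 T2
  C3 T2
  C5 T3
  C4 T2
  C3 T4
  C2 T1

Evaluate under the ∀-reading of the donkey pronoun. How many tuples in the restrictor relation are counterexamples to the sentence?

3

"it" takes "a toy" as antecedent — a donkey pronoun bound across the clause boundary.
Strong reading: for every (c,t) with unwrapped(c,t), kept(c,t) ∧ shared(c,t).
Restrictor pairs: (C1,T3) ✓  (C2,T1) ✓  (C2,T2) ✗  (C2,T3) ✓  (C2,T4) ✓  (C3,T1) ✗  (C3,T2) ✗  (C3,T3) ✓  (C4,T2) ✓  (C5,T1) ✓  (C5,T3) ✓
Counterexamples (restrictor pairs failing the scope): 3.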